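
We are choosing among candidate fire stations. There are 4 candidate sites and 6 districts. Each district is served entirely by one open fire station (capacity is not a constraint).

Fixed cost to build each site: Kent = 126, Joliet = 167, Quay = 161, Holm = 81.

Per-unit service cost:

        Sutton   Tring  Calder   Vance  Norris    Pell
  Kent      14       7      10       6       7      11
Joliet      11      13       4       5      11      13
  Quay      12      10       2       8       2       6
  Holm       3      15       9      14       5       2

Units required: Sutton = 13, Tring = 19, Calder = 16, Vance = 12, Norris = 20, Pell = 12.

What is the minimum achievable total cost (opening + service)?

Minimum total cost: 663

For any fixed open set, each district goes to its cheapest open site; total = fixed + service.
{Quay, Holm}: Sutton→Holm 3·13=39, Tring→Quay 10·19=190, Calder→Quay 2·16=32, Vance→Quay 8·12=96, Norris→Quay 2·20=40, Pell→Holm 2·12=24. Service 421; fixed 242; total 663.
{Kent, Quay, Holm}: service 340 + fixed 368 = 708
{Kent, Holm}: service 512 + fixed 207 = 719
{Kent, Joliet, Quay, Holm}: Sutton→Holm 3·13=39, Tring→Kent 7·19=133, Calder→Quay 2·16=32, Vance→Joliet 5·12=60, Norris→Quay 2·20=40, Pell→Holm 2·12=24. Service 328; fixed 535; total 863.
No other subset beats 663.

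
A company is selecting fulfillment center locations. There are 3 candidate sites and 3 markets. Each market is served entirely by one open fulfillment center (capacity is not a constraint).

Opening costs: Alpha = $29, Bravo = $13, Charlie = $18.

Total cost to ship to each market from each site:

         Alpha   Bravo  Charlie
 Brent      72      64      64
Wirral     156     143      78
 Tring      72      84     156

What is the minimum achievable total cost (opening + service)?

For any fixed open set, each market goes to its cheapest open site; total = fixed + service.
{Bravo, Charlie}: Brent→Bravo 64, Wirral→Charlie 78, Tring→Bravo 84. Service 226; fixed 31; total 257.
{Alpha, Charlie}: Brent→Charlie 64, Wirral→Charlie 78, Tring→Alpha 72. Service 214; fixed 47; total 261.
{Alpha, Bravo, Charlie}: service 214 + fixed 60 = 274
{Bravo}: service 291 + fixed 13 = 304
No other subset beats 257.

Minimum total cost: 257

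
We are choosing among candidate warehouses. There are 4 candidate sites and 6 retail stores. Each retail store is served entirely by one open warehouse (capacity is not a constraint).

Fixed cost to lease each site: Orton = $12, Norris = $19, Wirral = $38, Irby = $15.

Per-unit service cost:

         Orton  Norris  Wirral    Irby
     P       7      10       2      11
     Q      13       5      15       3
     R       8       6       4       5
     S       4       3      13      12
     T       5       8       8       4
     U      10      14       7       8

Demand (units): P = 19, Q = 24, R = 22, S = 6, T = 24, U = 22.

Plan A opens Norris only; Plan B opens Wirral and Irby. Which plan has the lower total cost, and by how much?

Plan B is cheaper by 406.

Plan A: {Norris}: P→Norris 10·19=190, Q→Norris 5·24=120, R→Norris 6·22=132, S→Norris 3·6=18, T→Norris 8·24=192, U→Norris 14·22=308. Service 960; fixed 19; total 979.
Plan B: {Wirral, Irby}: P→Wirral 2·19=38, Q→Irby 3·24=72, R→Wirral 4·22=88, S→Irby 12·6=72, T→Irby 4·24=96, U→Wirral 7·22=154. Service 520; fixed 53; total 573.
Difference: |979 − 573| = 406.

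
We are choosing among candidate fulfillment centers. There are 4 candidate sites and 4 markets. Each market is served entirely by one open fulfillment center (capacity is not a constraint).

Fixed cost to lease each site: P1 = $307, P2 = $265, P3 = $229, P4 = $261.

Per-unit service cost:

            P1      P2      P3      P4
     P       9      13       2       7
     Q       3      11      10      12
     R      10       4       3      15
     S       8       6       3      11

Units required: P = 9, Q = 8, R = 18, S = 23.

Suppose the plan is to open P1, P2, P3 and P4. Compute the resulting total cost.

Total cost: 1227

Each market is assigned to its cheapest site among the open ones.
{P1, P2, P3, P4}: P→P3 2·9=18, Q→P1 3·8=24, R→P3 3·18=54, S→P3 3·23=69. Service 165; fixed 1062; total 1227.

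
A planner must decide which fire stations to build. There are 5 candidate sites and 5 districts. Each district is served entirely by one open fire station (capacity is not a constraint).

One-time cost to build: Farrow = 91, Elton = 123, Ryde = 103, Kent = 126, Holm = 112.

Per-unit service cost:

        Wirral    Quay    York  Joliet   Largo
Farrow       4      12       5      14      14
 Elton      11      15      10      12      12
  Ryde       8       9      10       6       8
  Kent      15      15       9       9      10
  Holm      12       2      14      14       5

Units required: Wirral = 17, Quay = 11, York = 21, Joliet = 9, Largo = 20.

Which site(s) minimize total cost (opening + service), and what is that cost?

For any fixed open set, each district goes to its cheapest open site; total = fixed + service.
{Farrow, Holm}: Wirral→Farrow 4·17=68, Quay→Holm 2·11=22, York→Farrow 5·21=105, Joliet→Farrow 14·9=126, Largo→Holm 5·20=100. Service 421; fixed 203; total 624.
{Farrow, Ryde, Holm}: Wirral→Farrow 4·17=68, Quay→Holm 2·11=22, York→Farrow 5·21=105, Joliet→Ryde 6·9=54, Largo→Holm 5·20=100. Service 349; fixed 306; total 655.
{Farrow, Ryde}: Wirral→Farrow 4·17=68, Quay→Ryde 9·11=99, York→Farrow 5·21=105, Joliet→Ryde 6·9=54, Largo→Ryde 8·20=160. Service 486; fixed 194; total 680.
{Farrow, Elton, Ryde, Kent, Holm}: service 349 + fixed 555 = 904
No other subset beats 624.

Open Farrow and Holm; minimum total cost 624.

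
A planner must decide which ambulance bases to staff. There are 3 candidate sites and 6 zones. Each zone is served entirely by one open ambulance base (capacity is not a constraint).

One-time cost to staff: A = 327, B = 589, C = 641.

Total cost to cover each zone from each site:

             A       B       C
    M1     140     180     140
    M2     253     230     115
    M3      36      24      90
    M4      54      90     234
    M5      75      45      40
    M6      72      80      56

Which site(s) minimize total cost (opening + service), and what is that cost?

For any fixed open set, each zone goes to its cheapest open site; total = fixed + service.
{A}: M1→A 140, M2→A 253, M3→A 36, M4→A 54, M5→A 75, M6→A 72. Service 630; fixed 327; total 957.
{B}: M1→B 180, M2→B 230, M3→B 24, M4→B 90, M5→B 45, M6→B 80. Service 649; fixed 589; total 1238.
{C}: service 675 + fixed 641 = 1316
{A, B, C}: service 429 + fixed 1557 = 1986
No other subset beats 957.

Open A only; minimum total cost 957.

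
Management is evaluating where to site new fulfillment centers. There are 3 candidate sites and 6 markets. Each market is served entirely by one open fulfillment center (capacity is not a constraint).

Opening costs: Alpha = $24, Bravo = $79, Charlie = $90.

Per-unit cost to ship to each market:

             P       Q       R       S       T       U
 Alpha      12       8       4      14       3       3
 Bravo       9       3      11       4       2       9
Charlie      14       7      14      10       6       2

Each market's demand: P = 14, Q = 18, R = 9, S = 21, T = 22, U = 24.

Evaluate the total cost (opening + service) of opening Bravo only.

Total cost: 702

Each market is assigned to its cheapest site among the open ones.
{Bravo}: P→Bravo 9·14=126, Q→Bravo 3·18=54, R→Bravo 11·9=99, S→Bravo 4·21=84, T→Bravo 2·22=44, U→Bravo 9·24=216. Service 623; fixed 79; total 702.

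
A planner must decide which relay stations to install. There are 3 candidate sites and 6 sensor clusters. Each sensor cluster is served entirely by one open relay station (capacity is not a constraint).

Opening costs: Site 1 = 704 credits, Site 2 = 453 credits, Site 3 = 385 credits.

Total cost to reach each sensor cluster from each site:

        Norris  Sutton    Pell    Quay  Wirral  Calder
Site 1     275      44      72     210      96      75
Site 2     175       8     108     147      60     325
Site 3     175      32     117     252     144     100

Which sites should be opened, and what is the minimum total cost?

Open Site 3 only; minimum total cost 1205.

For any fixed open set, each sensor cluster goes to its cheapest open site; total = fixed + service.
{Site 3}: Norris→Site 3 175, Sutton→Site 3 32, Pell→Site 3 117, Quay→Site 3 252, Wirral→Site 3 144, Calder→Site 3 100. Service 820; fixed 385; total 1205.
{Site 2}: service 823 + fixed 453 = 1276
{Site 2, Site 3}: service 598 + fixed 838 = 1436
{Site 1, Site 2, Site 3}: service 537 + fixed 1542 = 2079
No other subset beats 1205.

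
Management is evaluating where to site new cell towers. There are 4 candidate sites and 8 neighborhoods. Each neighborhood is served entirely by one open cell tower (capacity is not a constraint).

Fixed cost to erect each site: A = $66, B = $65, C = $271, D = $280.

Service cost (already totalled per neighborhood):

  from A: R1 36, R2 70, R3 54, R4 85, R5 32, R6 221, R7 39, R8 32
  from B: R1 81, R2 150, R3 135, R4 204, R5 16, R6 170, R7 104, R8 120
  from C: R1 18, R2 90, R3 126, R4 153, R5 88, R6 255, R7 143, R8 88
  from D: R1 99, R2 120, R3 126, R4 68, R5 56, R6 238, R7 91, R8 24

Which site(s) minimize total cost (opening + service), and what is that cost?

For any fixed open set, each neighborhood goes to its cheapest open site; total = fixed + service.
{A, B}: R1→A 36, R2→A 70, R3→A 54, R4→A 85, R5→B 16, R6→B 170, R7→A 39, R8→A 32. Service 502; fixed 131; total 633.
{A}: R1→A 36, R2→A 70, R3→A 54, R4→A 85, R5→A 32, R6→A 221, R7→A 39, R8→A 32. Service 569; fixed 66; total 635.
{A, B, C}: service 484 + fixed 402 = 886
{A, B, C, D}: R1→C 18, R2→A 70, R3→A 54, R4→D 68, R5→B 16, R6→B 170, R7→A 39, R8→D 24. Service 459; fixed 682; total 1141.
No other subset beats 633.

Open A and B; minimum total cost 633.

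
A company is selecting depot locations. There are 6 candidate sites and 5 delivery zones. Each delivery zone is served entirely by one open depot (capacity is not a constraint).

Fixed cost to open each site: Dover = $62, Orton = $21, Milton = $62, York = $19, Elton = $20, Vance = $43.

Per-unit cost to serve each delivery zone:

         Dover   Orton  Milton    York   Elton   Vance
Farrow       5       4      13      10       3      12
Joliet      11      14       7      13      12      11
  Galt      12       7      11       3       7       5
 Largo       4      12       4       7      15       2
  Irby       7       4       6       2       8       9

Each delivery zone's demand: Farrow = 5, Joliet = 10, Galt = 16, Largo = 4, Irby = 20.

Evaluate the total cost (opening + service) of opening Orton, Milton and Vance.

Each delivery zone is assigned to its cheapest site among the open ones.
{Orton, Milton, Vance}: Farrow→Orton 4·5=20, Joliet→Milton 7·10=70, Galt→Vance 5·16=80, Largo→Vance 2·4=8, Irby→Orton 4·20=80. Service 258; fixed 126; total 384.

Total cost: 384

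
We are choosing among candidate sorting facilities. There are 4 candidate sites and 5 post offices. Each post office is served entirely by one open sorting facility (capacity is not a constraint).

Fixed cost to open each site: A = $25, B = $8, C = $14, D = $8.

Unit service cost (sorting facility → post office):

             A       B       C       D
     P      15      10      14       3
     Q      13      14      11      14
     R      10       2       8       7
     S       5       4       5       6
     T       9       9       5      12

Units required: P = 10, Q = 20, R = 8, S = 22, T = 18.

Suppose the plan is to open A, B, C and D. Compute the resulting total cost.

Each post office is assigned to its cheapest site among the open ones.
{A, B, C, D}: P→D 3·10=30, Q→C 11·20=220, R→B 2·8=16, S→B 4·22=88, T→C 5·18=90. Service 444; fixed 55; total 499.

Total cost: 499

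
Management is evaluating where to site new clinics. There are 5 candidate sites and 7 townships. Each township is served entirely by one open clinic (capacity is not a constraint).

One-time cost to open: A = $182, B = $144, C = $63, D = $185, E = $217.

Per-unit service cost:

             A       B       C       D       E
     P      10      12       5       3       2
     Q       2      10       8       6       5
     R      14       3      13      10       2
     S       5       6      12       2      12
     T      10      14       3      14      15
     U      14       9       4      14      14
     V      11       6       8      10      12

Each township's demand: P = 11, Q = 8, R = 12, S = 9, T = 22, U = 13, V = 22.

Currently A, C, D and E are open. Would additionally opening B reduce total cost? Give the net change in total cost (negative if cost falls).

Current service cost with {A, C, D, E}: 374.
Adding B: each township re-picks its cheapest; new service cost 330, saving 44.
Extra fixed cost: 144. Net change = 144 − 44 = 100.
(Totals: 1021 → 1121.)

No — net change +100 (cost rises by 100).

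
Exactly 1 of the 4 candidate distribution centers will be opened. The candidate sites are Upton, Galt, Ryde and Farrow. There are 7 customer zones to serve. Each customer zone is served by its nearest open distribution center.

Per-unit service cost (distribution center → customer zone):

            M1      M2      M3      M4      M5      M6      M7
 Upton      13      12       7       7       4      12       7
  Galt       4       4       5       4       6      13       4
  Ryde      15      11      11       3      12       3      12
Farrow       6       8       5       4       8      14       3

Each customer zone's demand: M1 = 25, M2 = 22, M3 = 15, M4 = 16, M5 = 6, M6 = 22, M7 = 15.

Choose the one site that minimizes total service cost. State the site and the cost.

With exactly 1 open, each customer zone uses its cheapest among the chosen.
{Galt}: M1→Galt 4·25=100, M2→Galt 4·22=88, M3→Galt 5·15=75, M4→Galt 4·16=64, M5→Galt 6·6=36, M6→Galt 13·22=286, M7→Galt 4·15=60. Service cost 709.
{Farrow}: service cost 866
{Ryde}: service cost 1148
Among all 4 size-1 choices, {Galt} is lowest.

Choose Galt only; total service cost 709.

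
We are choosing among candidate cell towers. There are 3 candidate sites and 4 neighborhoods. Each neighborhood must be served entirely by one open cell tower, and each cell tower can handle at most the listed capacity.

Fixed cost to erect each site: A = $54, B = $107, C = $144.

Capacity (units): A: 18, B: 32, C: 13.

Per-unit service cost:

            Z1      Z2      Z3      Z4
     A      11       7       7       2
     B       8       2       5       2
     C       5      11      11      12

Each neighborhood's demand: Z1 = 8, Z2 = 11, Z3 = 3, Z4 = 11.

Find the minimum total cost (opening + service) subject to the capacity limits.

Minimum total cost: 284

Open {A, B}: Z1→B 8·8=64, Z2→B 2·11=22, Z3→B 5·3=15, Z4→A 2·11=22.
Loads: A carries 11/18, B carries 22/32. Service 123; fixed 161; total 284.
Next best feasible plan costs 290.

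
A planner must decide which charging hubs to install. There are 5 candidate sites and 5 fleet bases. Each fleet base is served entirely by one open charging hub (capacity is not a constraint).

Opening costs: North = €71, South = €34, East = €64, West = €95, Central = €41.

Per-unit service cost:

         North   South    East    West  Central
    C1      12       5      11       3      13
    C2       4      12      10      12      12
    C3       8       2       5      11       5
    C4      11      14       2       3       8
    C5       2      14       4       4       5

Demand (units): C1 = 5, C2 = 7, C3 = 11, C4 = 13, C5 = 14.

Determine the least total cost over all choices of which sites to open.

Minimum total cost: 297

For any fixed open set, each fleet base goes to its cheapest open site; total = fixed + service.
{South, East}: C1→South 5·5=25, C2→East 10·7=70, C3→South 2·11=22, C4→East 2·13=26, C5→East 4·14=56. Service 199; fixed 98; total 297.
{North, South, East}: C1→South 5·5=25, C2→North 4·7=28, C3→South 2·11=22, C4→East 2·13=26, C5→North 2·14=28. Service 129; fixed 169; total 298.
{East}: service 262 + fixed 64 = 326
{North, South, East, West, Central}: service 119 + fixed 305 = 424
No other subset beats 297.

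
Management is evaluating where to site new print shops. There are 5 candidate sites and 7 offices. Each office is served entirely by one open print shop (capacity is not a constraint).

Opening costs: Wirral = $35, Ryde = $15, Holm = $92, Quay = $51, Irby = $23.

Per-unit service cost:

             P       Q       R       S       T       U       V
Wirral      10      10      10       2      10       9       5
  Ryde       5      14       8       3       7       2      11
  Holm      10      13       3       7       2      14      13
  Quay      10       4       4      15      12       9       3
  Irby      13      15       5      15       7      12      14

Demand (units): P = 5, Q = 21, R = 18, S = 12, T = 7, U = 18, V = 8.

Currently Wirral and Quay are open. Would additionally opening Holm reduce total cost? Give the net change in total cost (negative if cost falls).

No — net change +18 (cost rises by 18).

Current service cost with {Wirral, Quay}: 486.
Adding Holm: each office re-picks its cheapest; new service cost 412, saving 74.
Extra fixed cost: 92. Net change = 92 − 74 = 18.
(Totals: 572 → 590.)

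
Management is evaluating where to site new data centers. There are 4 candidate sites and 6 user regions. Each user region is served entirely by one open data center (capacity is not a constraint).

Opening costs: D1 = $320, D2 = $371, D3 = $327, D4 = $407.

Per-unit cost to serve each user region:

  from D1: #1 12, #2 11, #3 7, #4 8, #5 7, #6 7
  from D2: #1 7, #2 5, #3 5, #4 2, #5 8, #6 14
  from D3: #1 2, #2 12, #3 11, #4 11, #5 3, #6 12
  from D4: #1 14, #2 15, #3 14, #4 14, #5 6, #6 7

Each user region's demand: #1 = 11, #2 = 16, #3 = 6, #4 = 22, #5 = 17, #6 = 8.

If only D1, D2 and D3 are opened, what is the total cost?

Each user region is assigned to its cheapest site among the open ones.
{D1, D2, D3}: #1→D3 2·11=22, #2→D2 5·16=80, #3→D2 5·6=30, #4→D2 2·22=44, #5→D3 3·17=51, #6→D1 7·8=56. Service 283; fixed 1018; total 1301.

Total cost: 1301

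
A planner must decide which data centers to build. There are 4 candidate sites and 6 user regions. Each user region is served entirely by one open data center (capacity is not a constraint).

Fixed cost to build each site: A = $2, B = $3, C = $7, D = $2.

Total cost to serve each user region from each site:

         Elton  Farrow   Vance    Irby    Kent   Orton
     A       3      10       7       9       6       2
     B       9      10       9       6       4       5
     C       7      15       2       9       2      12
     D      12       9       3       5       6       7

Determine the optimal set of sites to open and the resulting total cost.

For any fixed open set, each user region goes to its cheapest open site; total = fixed + service.
{A, D}: Elton→A 3, Farrow→D 9, Vance→D 3, Irby→D 5, Kent→A 6, Orton→A 2. Service 28; fixed 4; total 32.
{A, B, D}: Elton→A 3, Farrow→D 9, Vance→D 3, Irby→D 5, Kent→B 4, Orton→A 2. Service 26; fixed 7; total 33.
{A, C, D}: service 23 + fixed 11 = 34
{A, B, C, D}: service 23 + fixed 14 = 37
No other subset beats 32.

Open A and D; minimum total cost 32.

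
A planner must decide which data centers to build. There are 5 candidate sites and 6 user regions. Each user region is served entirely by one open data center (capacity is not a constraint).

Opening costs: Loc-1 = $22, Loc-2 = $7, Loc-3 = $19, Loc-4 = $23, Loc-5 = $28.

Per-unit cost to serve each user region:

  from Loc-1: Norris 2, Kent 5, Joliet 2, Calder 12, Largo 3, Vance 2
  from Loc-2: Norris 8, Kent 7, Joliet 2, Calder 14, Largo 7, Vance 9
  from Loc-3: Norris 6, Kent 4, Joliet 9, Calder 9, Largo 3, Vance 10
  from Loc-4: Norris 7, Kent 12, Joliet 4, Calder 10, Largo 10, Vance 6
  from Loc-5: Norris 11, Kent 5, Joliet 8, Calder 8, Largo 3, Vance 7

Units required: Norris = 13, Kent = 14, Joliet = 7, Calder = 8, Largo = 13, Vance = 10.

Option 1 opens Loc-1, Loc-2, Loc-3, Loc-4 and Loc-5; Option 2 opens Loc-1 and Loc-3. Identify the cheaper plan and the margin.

Option 1: {Loc-1, Loc-2, Loc-3, Loc-4, Loc-5}: Norris→Loc-1 2·13=26, Kent→Loc-3 4·14=56, Joliet→Loc-1 2·7=14, Calder→Loc-5 8·8=64, Largo→Loc-1 3·13=39, Vance→Loc-1 2·10=20. Service 219; fixed 99; total 318.
Option 2: {Loc-1, Loc-3}: Norris→Loc-1 2·13=26, Kent→Loc-3 4·14=56, Joliet→Loc-1 2·7=14, Calder→Loc-3 9·8=72, Largo→Loc-1 3·13=39, Vance→Loc-1 2·10=20. Service 227; fixed 41; total 268.
Difference: |318 − 268| = 50.

Option 2 is cheaper by 50.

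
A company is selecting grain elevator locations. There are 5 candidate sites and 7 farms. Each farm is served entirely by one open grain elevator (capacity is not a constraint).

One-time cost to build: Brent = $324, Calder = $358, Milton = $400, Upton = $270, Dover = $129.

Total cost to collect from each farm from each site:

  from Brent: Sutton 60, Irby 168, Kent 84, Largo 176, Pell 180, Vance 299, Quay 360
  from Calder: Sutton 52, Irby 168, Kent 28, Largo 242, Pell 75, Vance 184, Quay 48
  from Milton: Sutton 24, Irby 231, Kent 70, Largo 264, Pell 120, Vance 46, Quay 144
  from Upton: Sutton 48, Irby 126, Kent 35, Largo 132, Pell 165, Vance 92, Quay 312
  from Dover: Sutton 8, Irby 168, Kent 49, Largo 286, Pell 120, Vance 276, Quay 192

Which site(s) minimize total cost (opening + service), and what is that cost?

For any fixed open set, each farm goes to its cheapest open site; total = fixed + service.
{Upton, Dover}: Sutton→Dover 8, Irby→Upton 126, Kent→Upton 35, Largo→Upton 132, Pell→Dover 120, Vance→Upton 92, Quay→Dover 192. Service 705; fixed 399; total 1104.
{Calder}: Sutton→Calder 52, Irby→Calder 168, Kent→Calder 28, Largo→Calder 242, Pell→Calder 75, Vance→Calder 184, Quay→Calder 48. Service 797; fixed 358; total 1155.
{Calder, Upton}: service 549 + fixed 628 = 1177
{Brent, Calder, Milton, Upton, Dover}: Sutton→Dover 8, Irby→Upton 126, Kent→Calder 28, Largo→Upton 132, Pell→Calder 75, Vance→Milton 46, Quay→Calder 48. Service 463; fixed 1481; total 1944.
No other subset beats 1104.

Open Upton and Dover; minimum total cost 1104.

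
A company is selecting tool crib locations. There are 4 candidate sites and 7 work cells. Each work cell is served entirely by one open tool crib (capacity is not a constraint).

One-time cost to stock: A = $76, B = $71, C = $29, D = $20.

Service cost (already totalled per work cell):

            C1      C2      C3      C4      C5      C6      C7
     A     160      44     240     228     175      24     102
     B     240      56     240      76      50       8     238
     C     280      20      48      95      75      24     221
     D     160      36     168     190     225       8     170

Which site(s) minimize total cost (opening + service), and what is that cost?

For any fixed open set, each work cell goes to its cheapest open site; total = fixed + service.
{C, D}: C1→D 160, C2→C 20, C3→C 48, C4→C 95, C5→C 75, C6→D 8, C7→D 170. Service 576; fixed 49; total 625.
{A, C}: service 524 + fixed 105 = 629
{A, C, D}: C1→A 160, C2→C 20, C3→C 48, C4→C 95, C5→C 75, C6→D 8, C7→A 102. Service 508; fixed 125; total 633.
{A, B, C, D}: service 464 + fixed 196 = 660
No other subset beats 625.

Open C and D; minimum total cost 625.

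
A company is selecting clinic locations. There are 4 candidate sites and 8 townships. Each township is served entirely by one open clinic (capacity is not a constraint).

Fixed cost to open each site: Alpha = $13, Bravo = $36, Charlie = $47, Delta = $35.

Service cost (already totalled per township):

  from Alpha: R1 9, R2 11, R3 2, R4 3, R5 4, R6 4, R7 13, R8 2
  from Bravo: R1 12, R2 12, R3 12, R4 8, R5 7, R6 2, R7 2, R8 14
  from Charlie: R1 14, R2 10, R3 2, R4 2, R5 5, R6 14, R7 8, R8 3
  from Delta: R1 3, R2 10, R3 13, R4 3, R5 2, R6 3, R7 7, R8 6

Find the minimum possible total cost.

Minimum total cost: 61

For any fixed open set, each township goes to its cheapest open site; total = fixed + service.
{Alpha}: R1→Alpha 9, R2→Alpha 11, R3→Alpha 2, R4→Alpha 3, R5→Alpha 4, R6→Alpha 4, R7→Alpha 13, R8→Alpha 2. Service 48; fixed 13; total 61.
{Alpha, Delta}: service 32 + fixed 48 = 80
{Delta}: R1→Delta 3, R2→Delta 10, R3→Delta 13, R4→Delta 3, R5→Delta 2, R6→Delta 3, R7→Delta 7, R8→Delta 6. Service 47; fixed 35; total 82.
{Alpha, Bravo, Charlie, Delta}: R1→Delta 3, R2→Charlie 10, R3→Alpha 2, R4→Charlie 2, R5→Delta 2, R6→Bravo 2, R7→Bravo 2, R8→Alpha 2. Service 25; fixed 131; total 156.
No other subset beats 61.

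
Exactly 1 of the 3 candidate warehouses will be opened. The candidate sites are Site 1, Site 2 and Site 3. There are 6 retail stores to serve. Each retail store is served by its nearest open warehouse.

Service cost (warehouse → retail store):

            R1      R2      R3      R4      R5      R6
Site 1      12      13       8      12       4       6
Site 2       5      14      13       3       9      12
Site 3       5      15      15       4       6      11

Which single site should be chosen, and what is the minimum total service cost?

With exactly 1 open, each retail store uses its cheapest among the chosen.
{Site 1}: R1→Site 1 12, R2→Site 1 13, R3→Site 1 8, R4→Site 1 12, R5→Site 1 4, R6→Site 1 6. Service cost 55.
{Site 2}: service cost 56
{Site 3}: service cost 56
Among all 3 size-1 choices, {Site 1} is lowest.

Choose Site 1 only; total service cost 55.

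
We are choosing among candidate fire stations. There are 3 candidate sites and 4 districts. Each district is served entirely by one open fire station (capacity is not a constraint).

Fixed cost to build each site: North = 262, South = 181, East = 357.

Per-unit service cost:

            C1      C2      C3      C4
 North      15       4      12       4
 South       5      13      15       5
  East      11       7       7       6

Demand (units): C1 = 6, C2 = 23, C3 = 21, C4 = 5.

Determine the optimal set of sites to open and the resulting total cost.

Open North only; minimum total cost 716.

For any fixed open set, each district goes to its cheapest open site; total = fixed + service.
{North}: C1→North 15·6=90, C2→North 4·23=92, C3→North 12·21=252, C4→North 4·5=20. Service 454; fixed 262; total 716.
{East}: C1→East 11·6=66, C2→East 7·23=161, C3→East 7·21=147, C4→East 6·5=30. Service 404; fixed 357; total 761.
{North, South}: service 394 + fixed 443 = 837
{North, South, East}: C1→South 5·6=30, C2→North 4·23=92, C3→East 7·21=147, C4→North 4·5=20. Service 289; fixed 800; total 1089.
No other subset beats 716.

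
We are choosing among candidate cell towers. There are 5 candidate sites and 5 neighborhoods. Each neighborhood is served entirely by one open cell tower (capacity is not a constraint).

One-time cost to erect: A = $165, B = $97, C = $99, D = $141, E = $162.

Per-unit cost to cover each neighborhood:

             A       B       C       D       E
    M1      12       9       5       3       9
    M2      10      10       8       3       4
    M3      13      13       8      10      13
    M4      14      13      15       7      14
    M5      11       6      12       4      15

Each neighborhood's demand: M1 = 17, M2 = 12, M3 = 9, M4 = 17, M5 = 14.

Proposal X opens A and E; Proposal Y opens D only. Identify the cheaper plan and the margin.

Proposal X: {A, E}: M1→E 9·17=153, M2→E 4·12=48, M3→A 13·9=117, M4→A 14·17=238, M5→A 11·14=154. Service 710; fixed 327; total 1037.
Proposal Y: {D}: M1→D 3·17=51, M2→D 3·12=36, M3→D 10·9=90, M4→D 7·17=119, M5→D 4·14=56. Service 352; fixed 141; total 493.
Difference: |1037 − 493| = 544.

Proposal Y is cheaper by 544.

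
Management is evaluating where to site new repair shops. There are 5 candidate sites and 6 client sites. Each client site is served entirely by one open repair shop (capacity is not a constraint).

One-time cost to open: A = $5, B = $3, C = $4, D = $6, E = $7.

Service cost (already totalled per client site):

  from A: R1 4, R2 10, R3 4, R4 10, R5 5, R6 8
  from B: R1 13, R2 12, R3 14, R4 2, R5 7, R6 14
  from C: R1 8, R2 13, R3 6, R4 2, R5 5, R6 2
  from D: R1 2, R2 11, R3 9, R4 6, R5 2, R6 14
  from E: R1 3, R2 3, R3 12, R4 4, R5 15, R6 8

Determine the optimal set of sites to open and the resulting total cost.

Open C and E; minimum total cost 32.

For any fixed open set, each client site goes to its cheapest open site; total = fixed + service.
{C, E}: R1→E 3, R2→E 3, R3→C 6, R4→C 2, R5→C 5, R6→C 2. Service 21; fixed 11; total 32.
{C, D, E}: service 17 + fixed 17 = 34
{A, C, E}: service 19 + fixed 16 = 35
{A, B, C, D, E}: service 15 + fixed 25 = 40
No other subset beats 32.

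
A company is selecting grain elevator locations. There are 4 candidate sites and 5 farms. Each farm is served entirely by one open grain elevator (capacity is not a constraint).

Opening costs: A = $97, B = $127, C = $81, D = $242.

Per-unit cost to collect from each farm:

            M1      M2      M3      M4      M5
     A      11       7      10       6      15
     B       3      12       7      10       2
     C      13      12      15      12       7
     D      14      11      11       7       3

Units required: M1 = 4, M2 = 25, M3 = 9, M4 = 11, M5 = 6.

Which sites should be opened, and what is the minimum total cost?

Open A and B; minimum total cost 552.

For any fixed open set, each farm goes to its cheapest open site; total = fixed + service.
{A, B}: M1→B 3·4=12, M2→A 7·25=175, M3→B 7·9=63, M4→A 6·11=66, M5→B 2·6=12. Service 328; fixed 224; total 552.
{A}: M1→A 11·4=44, M2→A 7·25=175, M3→A 10·9=90, M4→A 6·11=66, M5→A 15·6=90. Service 465; fixed 97; total 562.
{A, C}: service 417 + fixed 178 = 595
{A, B, C, D}: service 328 + fixed 547 = 875
No other subset beats 552.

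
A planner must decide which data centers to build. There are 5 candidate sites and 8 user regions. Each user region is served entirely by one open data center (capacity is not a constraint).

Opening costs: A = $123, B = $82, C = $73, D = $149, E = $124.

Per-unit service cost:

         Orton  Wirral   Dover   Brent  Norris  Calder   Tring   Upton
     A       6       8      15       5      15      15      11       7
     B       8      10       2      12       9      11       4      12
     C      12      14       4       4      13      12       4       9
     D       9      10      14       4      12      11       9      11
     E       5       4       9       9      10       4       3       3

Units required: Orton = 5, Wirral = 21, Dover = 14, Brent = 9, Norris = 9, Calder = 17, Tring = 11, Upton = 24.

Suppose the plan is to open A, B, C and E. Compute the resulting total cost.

Total cost: 829

Each user region is assigned to its cheapest site among the open ones.
{A, B, C, E}: Orton→E 5·5=25, Wirral→E 4·21=84, Dover→B 2·14=28, Brent→C 4·9=36, Norris→B 9·9=81, Calder→E 4·17=68, Tring→E 3·11=33, Upton→E 3·24=72. Service 427; fixed 402; total 829.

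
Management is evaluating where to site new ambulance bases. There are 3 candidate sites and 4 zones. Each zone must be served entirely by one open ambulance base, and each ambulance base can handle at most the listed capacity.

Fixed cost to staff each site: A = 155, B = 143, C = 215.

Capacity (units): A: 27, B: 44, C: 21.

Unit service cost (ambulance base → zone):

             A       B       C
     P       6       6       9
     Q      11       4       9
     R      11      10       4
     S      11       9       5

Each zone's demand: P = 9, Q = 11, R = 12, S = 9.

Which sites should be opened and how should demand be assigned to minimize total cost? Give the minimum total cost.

Open {B}: P→B 6·9=54, Q→B 4·11=44, R→B 10·12=120, S→B 9·9=81.
Loads: B carries 41/44. Service 299; fixed 143; total 442.
Next best feasible plan costs 549.

Minimum total cost: 442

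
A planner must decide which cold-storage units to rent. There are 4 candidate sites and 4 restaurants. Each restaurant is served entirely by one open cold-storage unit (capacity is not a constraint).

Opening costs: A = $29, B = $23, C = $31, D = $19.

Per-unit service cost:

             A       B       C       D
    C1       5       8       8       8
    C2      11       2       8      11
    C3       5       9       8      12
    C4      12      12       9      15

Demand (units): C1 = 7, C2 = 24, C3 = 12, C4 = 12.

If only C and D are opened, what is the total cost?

Total cost: 502

Each restaurant is assigned to its cheapest site among the open ones.
{C, D}: C1→C 8·7=56, C2→C 8·24=192, C3→C 8·12=96, C4→C 9·12=108. Service 452; fixed 50; total 502.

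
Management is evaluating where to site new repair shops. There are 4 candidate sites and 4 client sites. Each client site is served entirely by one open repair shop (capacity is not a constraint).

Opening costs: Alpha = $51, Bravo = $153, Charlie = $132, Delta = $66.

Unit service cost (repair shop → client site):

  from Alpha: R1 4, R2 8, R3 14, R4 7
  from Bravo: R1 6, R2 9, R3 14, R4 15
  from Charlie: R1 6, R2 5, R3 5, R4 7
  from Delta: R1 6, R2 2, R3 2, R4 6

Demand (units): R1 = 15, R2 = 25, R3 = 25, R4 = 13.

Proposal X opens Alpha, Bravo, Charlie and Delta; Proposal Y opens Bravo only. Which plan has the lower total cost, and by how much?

Proposal X: {Alpha, Bravo, Charlie, Delta}: R1→Alpha 4·15=60, R2→Delta 2·25=50, R3→Delta 2·25=50, R4→Delta 6·13=78. Service 238; fixed 402; total 640.
Proposal Y: {Bravo}: R1→Bravo 6·15=90, R2→Bravo 9·25=225, R3→Bravo 14·25=350, R4→Bravo 15·13=195. Service 860; fixed 153; total 1013.
Difference: |640 − 1013| = 373.

Proposal X is cheaper by 373.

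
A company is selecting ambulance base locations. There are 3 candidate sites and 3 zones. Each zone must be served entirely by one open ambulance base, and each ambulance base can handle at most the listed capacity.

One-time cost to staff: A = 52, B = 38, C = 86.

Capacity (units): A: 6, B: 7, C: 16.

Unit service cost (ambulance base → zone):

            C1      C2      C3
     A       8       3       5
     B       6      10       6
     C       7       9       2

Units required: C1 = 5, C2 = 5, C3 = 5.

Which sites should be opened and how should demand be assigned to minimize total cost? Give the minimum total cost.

Open {C}: C1→C 7·5=35, C2→C 9·5=45, C3→C 2·5=10.
Loads: C carries 15/16. Service 90; fixed 86; total 176.
Next best feasible plan costs 198.

Minimum total cost: 176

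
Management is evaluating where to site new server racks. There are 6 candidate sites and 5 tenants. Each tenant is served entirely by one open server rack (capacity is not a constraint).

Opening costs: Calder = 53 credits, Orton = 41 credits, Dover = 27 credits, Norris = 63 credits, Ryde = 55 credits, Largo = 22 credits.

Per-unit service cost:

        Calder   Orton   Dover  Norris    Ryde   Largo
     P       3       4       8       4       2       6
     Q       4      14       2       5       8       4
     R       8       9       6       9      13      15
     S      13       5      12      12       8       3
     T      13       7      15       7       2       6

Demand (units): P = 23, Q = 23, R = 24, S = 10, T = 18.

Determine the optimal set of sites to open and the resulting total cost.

For any fixed open set, each tenant goes to its cheapest open site; total = fixed + service.
{Dover, Ryde, Largo}: P→Ryde 2·23=46, Q→Dover 2·23=46, R→Dover 6·24=144, S→Largo 3·10=30, T→Ryde 2·18=36. Service 302; fixed 104; total 406.
{Dover, Ryde}: P→Ryde 2·23=46, Q→Dover 2·23=46, R→Dover 6·24=144, S→Ryde 8·10=80, T→Ryde 2·18=36. Service 352; fixed 82; total 434.
{Orton, Dover, Ryde}: P→Ryde 2·23=46, Q→Dover 2·23=46, R→Dover 6·24=144, S→Orton 5·10=50, T→Ryde 2·18=36. Service 322; fixed 123; total 445.
{Calder, Orton, Dover, Norris, Ryde, Largo}: P→Ryde 2·23=46, Q→Dover 2·23=46, R→Dover 6·24=144, S→Largo 3·10=30, T→Ryde 2·18=36. Service 302; fixed 261; total 563.
No other subset beats 406.

Open Dover, Ryde and Largo; minimum total cost 406.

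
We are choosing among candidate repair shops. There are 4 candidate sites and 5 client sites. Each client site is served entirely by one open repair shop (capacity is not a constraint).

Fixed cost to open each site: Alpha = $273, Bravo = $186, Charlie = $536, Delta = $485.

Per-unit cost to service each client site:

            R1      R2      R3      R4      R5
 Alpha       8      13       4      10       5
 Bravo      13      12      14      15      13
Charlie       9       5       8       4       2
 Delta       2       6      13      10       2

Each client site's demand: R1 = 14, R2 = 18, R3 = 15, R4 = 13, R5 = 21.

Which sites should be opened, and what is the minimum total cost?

For any fixed open set, each client site goes to its cheapest open site; total = fixed + service.
{Alpha}: R1→Alpha 8·14=112, R2→Alpha 13·18=234, R3→Alpha 4·15=60, R4→Alpha 10·13=130, R5→Alpha 5·21=105. Service 641; fixed 273; total 914.
{Charlie}: R1→Charlie 9·14=126, R2→Charlie 5·18=90, R3→Charlie 8·15=120, R4→Charlie 4·13=52, R5→Charlie 2·21=42. Service 430; fixed 536; total 966.
{Delta}: service 503 + fixed 485 = 988
{Alpha, Bravo, Charlie, Delta}: service 272 + fixed 1480 = 1752
(All 15 nonempty subsets were checked; Alpha only is lowest.)

Open Alpha only; minimum total cost 914.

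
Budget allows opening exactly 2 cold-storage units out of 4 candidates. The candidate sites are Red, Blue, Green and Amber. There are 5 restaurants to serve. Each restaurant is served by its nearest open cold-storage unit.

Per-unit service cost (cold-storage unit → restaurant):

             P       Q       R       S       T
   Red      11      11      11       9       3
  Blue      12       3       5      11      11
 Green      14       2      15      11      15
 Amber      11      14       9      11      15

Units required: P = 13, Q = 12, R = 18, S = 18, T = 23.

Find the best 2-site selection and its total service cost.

With exactly 2 open, each restaurant uses its cheapest among the chosen.
{Red, Blue}: P→Red 11·13=143, Q→Blue 3·12=36, R→Blue 5·18=90, S→Red 9·18=162, T→Red 3·23=69. Service cost 500.
{Red, Green}: service cost 596
{Red, Amber}: service cost 668
Among all 6 size-2 choices, {Red, Blue} is lowest.

Choose Red and Blue; total service cost 500.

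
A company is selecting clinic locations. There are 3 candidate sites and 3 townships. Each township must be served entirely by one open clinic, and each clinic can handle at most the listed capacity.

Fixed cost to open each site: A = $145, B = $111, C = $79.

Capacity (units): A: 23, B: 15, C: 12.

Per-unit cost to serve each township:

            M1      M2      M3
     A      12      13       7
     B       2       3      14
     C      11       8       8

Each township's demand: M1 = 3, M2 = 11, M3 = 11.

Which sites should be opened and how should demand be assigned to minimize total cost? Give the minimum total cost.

Minimum total cost: 317

Open {B, C}: M1→B 2·3=6, M2→B 3·11=33, M3→C 8·11=88.
Loads: B carries 14/15, C carries 11/12. Service 127; fixed 190; total 317.
Next best feasible plan costs 372.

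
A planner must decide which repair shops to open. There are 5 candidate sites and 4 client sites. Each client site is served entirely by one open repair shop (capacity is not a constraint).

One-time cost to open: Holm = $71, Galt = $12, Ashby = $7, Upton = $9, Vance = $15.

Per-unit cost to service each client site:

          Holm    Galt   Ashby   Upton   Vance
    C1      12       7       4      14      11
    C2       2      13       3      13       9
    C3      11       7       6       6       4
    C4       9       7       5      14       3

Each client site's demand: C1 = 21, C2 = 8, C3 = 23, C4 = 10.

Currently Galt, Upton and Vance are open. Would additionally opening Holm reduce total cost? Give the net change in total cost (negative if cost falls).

Current service cost with {Galt, Upton, Vance}: 341.
Adding Holm: each client site re-picks its cheapest; new service cost 285, saving 56.
Extra fixed cost: 71. Net change = 71 − 56 = 15.
(Totals: 377 → 392.)

No — net change +15 (cost rises by 15).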